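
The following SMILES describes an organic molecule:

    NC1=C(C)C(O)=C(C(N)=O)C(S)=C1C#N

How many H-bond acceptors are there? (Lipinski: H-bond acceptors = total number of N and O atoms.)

5

N atoms: 3; O atoms: 2.
Lipinski HBA = 3 + 2 = 5.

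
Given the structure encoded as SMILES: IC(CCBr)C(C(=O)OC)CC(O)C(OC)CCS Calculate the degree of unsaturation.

Degree of unsaturation = (number of rings) + (number of π bonds).
Ring closures in the SMILES: 0.
π bonds: 1 double bond (each 1 DoU) → 1 DoU from unsaturation.
Total DoU = 0 + 1 = 1.

1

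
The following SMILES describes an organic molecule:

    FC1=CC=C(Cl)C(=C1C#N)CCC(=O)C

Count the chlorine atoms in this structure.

1

Scan the SMILES for Cl atoms (remember two-letter symbols like Cl and Br are single atoms).
Chlorine count: 1.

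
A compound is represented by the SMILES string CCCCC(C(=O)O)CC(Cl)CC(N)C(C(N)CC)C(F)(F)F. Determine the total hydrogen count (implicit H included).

Walk through each heavy atom and fill implicit hydrogens from standard valence (C 4, N 3, O 2, S 2, halogen 1):
  atom 1: C, bond orders sum to 1 (valence 4) → 3 H
  atom 2: C, bond orders sum to 2 (valence 4) → 2 H
  atom 3: C, bond orders sum to 2 (valence 4) → 2 H
  atom 4: C, bond orders sum to 2 (valence 4) → 2 H
  atom 5: C, bond orders sum to 3 (valence 4) → 1 H
  atom 6: C, bond orders sum to 4 (valence 4) → 0 H
  atom 7: O, bond orders sum to 2 (valence 2) → 0 H
  atom 8: O, bond orders sum to 1 (valence 2) → 1 H
  atom 9: C, bond orders sum to 2 (valence 4) → 2 H
  atom 10: C, bond orders sum to 3 (valence 4) → 1 H
  atom 11: Cl (halogen, monovalent) → 0 H
  atom 12: C, bond orders sum to 2 (valence 4) → 2 H
  atom 13: C, bond orders sum to 3 (valence 4) → 1 H
  atom 14: N, bond orders sum to 1 (valence 3) → 2 H
  atom 15: C, bond orders sum to 3 (valence 4) → 1 H
  atom 16: C, bond orders sum to 3 (valence 4) → 1 H
  atom 17: N, bond orders sum to 1 (valence 3) → 2 H
  atom 18: C, bond orders sum to 2 (valence 4) → 2 H
  atom 19: C, bond orders sum to 1 (valence 4) → 3 H
  atom 20: C, bond orders sum to 4 (valence 4) → 0 H
  atom 21: F (halogen, monovalent) → 0 H
  atom 22: F (halogen, monovalent) → 0 H
  atom 23: F (halogen, monovalent) → 0 H
Total hydrogens: 28.

28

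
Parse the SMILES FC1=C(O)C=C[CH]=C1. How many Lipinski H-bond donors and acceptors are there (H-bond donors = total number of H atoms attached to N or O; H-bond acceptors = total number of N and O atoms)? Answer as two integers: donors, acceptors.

Donors: find every N or O and count the H atoms it carries.
  atom 4 (O): bond orders sum to 1 → 1 H
Lipinski HBD = 1.
Acceptors: N atoms = 0, O atoms = 1 → HBA = 1.

1, 1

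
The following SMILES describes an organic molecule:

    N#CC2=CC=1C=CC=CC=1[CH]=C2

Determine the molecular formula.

C11H7N

Walk through each heavy atom and fill implicit hydrogens from standard valence (C 4, N 3, O 2, S 2, halogen 1):
  atom 1: N, bond orders sum to 3 (valence 3) → 0 H
  atom 2: C, bond orders sum to 4 (valence 4) → 0 H
  atom 3: C, bond orders sum to 4 (valence 4) → 0 H
  atom 4: C, bond orders sum to 3 (valence 4) → 1 H
  atom 5: C, bond orders sum to 4 (valence 4) → 0 H
  atom 6: C, bond orders sum to 3 (valence 4) → 1 H
  atom 7: C, bond orders sum to 3 (valence 4) → 1 H
  atom 8: C, bond orders sum to 3 (valence 4) → 1 H
  atom 9: C, bond orders sum to 3 (valence 4) → 1 H
  atom 10: C, bond orders sum to 4 (valence 4) → 0 H
  atom 11: C with explicit H count 1
  atom 12: C, bond orders sum to 3 (valence 4) → 1 H
Totals → C:11, H:7, N:1.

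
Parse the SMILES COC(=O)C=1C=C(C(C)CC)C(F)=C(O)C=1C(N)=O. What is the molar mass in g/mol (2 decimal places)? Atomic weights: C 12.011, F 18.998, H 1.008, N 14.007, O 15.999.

269.27 g/mol

First, the molecular formula is C13H16FNO4 (counting implicit H from valence).
  C: 13 × 12.011 = 156.143
  F: 1 × 18.998 = 18.998
  H: 16 × 1.008 = 16.128
  N: 1 × 14.007 = 14.007
  O: 4 × 15.999 = 63.996
Sum: 13×12.011 + 1×18.998 + 16×1.008 + 1×14.007 + 4×15.999 = 269.272 → 269.27 g/mol.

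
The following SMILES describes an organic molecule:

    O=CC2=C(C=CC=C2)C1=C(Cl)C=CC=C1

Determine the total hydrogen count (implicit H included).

Walk through each heavy atom and fill implicit hydrogens from standard valence (C 4, N 3, O 2, S 2, halogen 1):
  atom 1: O, bond orders sum to 2 (valence 2) → 0 H
  atom 2: C, bond orders sum to 3 (valence 4) → 1 H
  atom 3: C, bond orders sum to 4 (valence 4) → 0 H
  atom 4: C, bond orders sum to 4 (valence 4) → 0 H
  atom 5: C, bond orders sum to 3 (valence 4) → 1 H
  atom 6: C, bond orders sum to 3 (valence 4) → 1 H
  atom 7: C, bond orders sum to 3 (valence 4) → 1 H
  atom 8: C, bond orders sum to 3 (valence 4) → 1 H
  atom 9: C, bond orders sum to 4 (valence 4) → 0 H
  atom 10: C, bond orders sum to 4 (valence 4) → 0 H
  atom 11: Cl (halogen, monovalent) → 0 H
  atom 12: C, bond orders sum to 3 (valence 4) → 1 H
  atom 13: C, bond orders sum to 3 (valence 4) → 1 H
  atom 14: C, bond orders sum to 3 (valence 4) → 1 H
  atom 15: C, bond orders sum to 3 (valence 4) → 1 H
Total hydrogens: 9.

9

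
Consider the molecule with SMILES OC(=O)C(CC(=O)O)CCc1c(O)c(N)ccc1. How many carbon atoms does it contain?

12

Count every carbon token in the SMILES (each C, including those in ring-closure positions and inside branches).
Carbon count: 12.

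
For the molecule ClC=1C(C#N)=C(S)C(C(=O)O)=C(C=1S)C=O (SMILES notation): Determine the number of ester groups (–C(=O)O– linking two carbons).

Scan the SMILES for the ester motif — none present.
Groups that are present: 1 aldehyde, 1 carboxylic acid, 1 nitrile, 2 thiol.

0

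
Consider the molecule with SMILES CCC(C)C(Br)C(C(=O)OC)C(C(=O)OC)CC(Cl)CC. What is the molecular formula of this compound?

Walk through each heavy atom and fill implicit hydrogens from standard valence (C 4, N 3, O 2, S 2, halogen 1):
  atom 1: C, bond orders sum to 1 (valence 4) → 3 H
  atom 2: C, bond orders sum to 2 (valence 4) → 2 H
  atom 3: C, bond orders sum to 3 (valence 4) → 1 H
  atom 4: C, bond orders sum to 1 (valence 4) → 3 H
  atom 5: C, bond orders sum to 3 (valence 4) → 1 H
  atom 6: Br (halogen, monovalent) → 0 H
  atom 7: C, bond orders sum to 3 (valence 4) → 1 H
  atom 8: C, bond orders sum to 4 (valence 4) → 0 H
  atom 9: O, bond orders sum to 2 (valence 2) → 0 H
  atom 10: O, bond orders sum to 2 (valence 2) → 0 H
  atom 11: C, bond orders sum to 1 (valence 4) → 3 H
  atom 12: C, bond orders sum to 3 (valence 4) → 1 H
  atom 13: C, bond orders sum to 4 (valence 4) → 0 H
  atom 14: O, bond orders sum to 2 (valence 2) → 0 H
  atom 15: O, bond orders sum to 2 (valence 2) → 0 H
  atom 16: C, bond orders sum to 1 (valence 4) → 3 H
  atom 17: C, bond orders sum to 2 (valence 4) → 2 H
  atom 18: C, bond orders sum to 3 (valence 4) → 1 H
  atom 19: Cl (halogen, monovalent) → 0 H
  atom 20: C, bond orders sum to 2 (valence 4) → 2 H
  atom 21: C, bond orders sum to 1 (valence 4) → 3 H
Totals → C:15, H:26, Br:1, Cl:1, O:4.
In Hill order: C15H26BrClO4.

C15H26BrClO4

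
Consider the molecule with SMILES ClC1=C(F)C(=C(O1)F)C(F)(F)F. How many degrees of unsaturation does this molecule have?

3

Molecular formula: C5ClF5O.
DoU = (2C + 2 + N − H − X) / 2, where X is the halogen count and O/S are ignored.
    = (2·5 + 2 + 0 − 0 − 6) / 2 = 6 / 2 = 3.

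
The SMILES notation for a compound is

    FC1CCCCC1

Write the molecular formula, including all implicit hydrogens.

C6H11F

Walk through each heavy atom and fill implicit hydrogens from standard valence (C 4, N 3, O 2, S 2, halogen 1):
  atom 1: F (halogen, monovalent) → 0 H
  atom 2: C, bond orders sum to 3 (valence 4) → 1 H
  atom 3: C, bond orders sum to 2 (valence 4) → 2 H
  atom 4: C, bond orders sum to 2 (valence 4) → 2 H
  atom 5: C, bond orders sum to 2 (valence 4) → 2 H
  atom 6: C, bond orders sum to 2 (valence 4) → 2 H
  atom 7: C, bond orders sum to 2 (valence 4) → 2 H
Totals → C:6, H:11, F:1.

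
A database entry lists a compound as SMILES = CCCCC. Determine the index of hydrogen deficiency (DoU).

0

Degree of unsaturation = (number of rings) + (number of π bonds).
Ring closures in the SMILES: 0.
π bonds: none → 0 DoU from unsaturation.
Total DoU = 0 + 0 = 0.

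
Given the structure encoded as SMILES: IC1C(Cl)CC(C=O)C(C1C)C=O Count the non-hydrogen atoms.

Every atom symbol written in the SMILES (organic subset) is one heavy atom; implicit H are not written.
Heavy atoms by element → C:9, Cl:1, I:1, O:2.
Total: 13.

13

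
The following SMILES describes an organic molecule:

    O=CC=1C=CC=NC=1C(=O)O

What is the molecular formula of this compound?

C7H5NO3

Walk through each heavy atom and fill implicit hydrogens from standard valence (C 4, N 3, O 2, S 2, halogen 1):
  atom 1: O, bond orders sum to 2 (valence 2) → 0 H
  atom 2: C, bond orders sum to 3 (valence 4) → 1 H
  atom 3: C, bond orders sum to 4 (valence 4) → 0 H
  atom 4: C, bond orders sum to 3 (valence 4) → 1 H
  atom 5: C, bond orders sum to 3 (valence 4) → 1 H
  atom 6: C, bond orders sum to 3 (valence 4) → 1 H
  atom 7: N, bond orders sum to 3 (valence 3) → 0 H
  atom 8: C, bond orders sum to 4 (valence 4) → 0 H
  atom 9: C, bond orders sum to 4 (valence 4) → 0 H
  atom 10: O, bond orders sum to 2 (valence 2) → 0 H
  atom 11: O, bond orders sum to 1 (valence 2) → 1 H
Totals → C:7, H:5, N:1, O:3.
In Hill order: C7H5NO3.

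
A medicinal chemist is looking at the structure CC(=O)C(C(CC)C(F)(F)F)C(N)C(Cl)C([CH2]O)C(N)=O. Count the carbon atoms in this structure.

12

Count every carbon token in the SMILES (each C, including those in ring-closure positions and inside branches).
Carbon count: 12.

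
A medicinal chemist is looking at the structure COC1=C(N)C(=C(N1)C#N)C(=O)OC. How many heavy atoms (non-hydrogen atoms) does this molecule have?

Every atom symbol written in the SMILES (organic subset) is one heavy atom; implicit H are not written.
Heavy atoms by element → C:8, N:3, O:3.
Total: 14.

14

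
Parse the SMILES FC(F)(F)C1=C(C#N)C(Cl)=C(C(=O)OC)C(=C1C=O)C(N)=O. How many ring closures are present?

In SMILES, each pair of matching ring-closure digits denotes one ring-closing bond; the number of such bonds equals the number of independent rings.
Ring-closure bonds here: 1.

1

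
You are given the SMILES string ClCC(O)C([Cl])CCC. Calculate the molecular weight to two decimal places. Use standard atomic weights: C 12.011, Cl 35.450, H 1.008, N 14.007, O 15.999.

171.06 g/mol

First, the molecular formula is C6H12Cl2O (counting implicit H from valence).
  C: 6 × 12.011 = 72.066
  Cl: 2 × 35.450 = 70.900
  H: 12 × 1.008 = 12.096
  O: 1 × 15.999 = 15.999
Sum: 6×12.011 + 2×35.450 + 12×1.008 + 1×15.999 = 171.061 → 171.06 g/mol.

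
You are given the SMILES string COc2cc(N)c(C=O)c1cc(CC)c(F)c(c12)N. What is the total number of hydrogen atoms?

Walk through each heavy atom and fill implicit hydrogens from standard valence (C 4, N 3, O 2, S 2, halogen 1); for lowercase aromatic atoms, an aromatic c carries 1 H when it has two neighbours and 0 H with three, and aromatic n carries 0 H:
  atom 1: C, bond orders sum to 1 (valence 4) → 3 H
  atom 2: O, bond orders sum to 2 (valence 2) → 0 H
  atom 3: aromatic c, 3 neighbours → 0 H
  atom 4: aromatic c, 2 neighbours → 1 H
  atom 5: aromatic c, 3 neighbours → 0 H
  atom 6: N, bond orders sum to 1 (valence 3) → 2 H
  atom 7: aromatic c, 3 neighbours → 0 H
  atom 8: C, bond orders sum to 3 (valence 4) → 1 H
  atom 9: O, bond orders sum to 2 (valence 2) → 0 H
  atom 10: aromatic c, 3 neighbours → 0 H
  atom 11: aromatic c, 2 neighbours → 1 H
  atom 12: aromatic c, 3 neighbours → 0 H
  atom 13: C, bond orders sum to 2 (valence 4) → 2 H
  atom 14: C, bond orders sum to 1 (valence 4) → 3 H
  atom 15: aromatic c, 3 neighbours → 0 H
  atom 16: F (halogen, monovalent) → 0 H
  atom 17: aromatic c, 3 neighbours → 0 H
  atom 18: aromatic c, 3 neighbours → 0 H
  atom 19: N, bond orders sum to 1 (valence 3) → 2 H
Total hydrogens: 15.

15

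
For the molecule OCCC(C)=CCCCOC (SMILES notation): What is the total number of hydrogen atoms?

18

Walk through each heavy atom and fill implicit hydrogens from standard valence (C 4, N 3, O 2, S 2, halogen 1):
  atom 1: O, bond orders sum to 1 (valence 2) → 1 H
  atom 2: C, bond orders sum to 2 (valence 4) → 2 H
  atom 3: C, bond orders sum to 2 (valence 4) → 2 H
  atom 4: C, bond orders sum to 4 (valence 4) → 0 H
  atom 5: C, bond orders sum to 1 (valence 4) → 3 H
  atom 6: C, bond orders sum to 3 (valence 4) → 1 H
  atom 7: C, bond orders sum to 2 (valence 4) → 2 H
  atom 8: C, bond orders sum to 2 (valence 4) → 2 H
  atom 9: C, bond orders sum to 2 (valence 4) → 2 H
  atom 10: O, bond orders sum to 2 (valence 2) → 0 H
  atom 11: C, bond orders sum to 1 (valence 4) → 3 H
Total hydrogens: 18.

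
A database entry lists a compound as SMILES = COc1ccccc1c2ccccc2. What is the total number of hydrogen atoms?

12

Walk through each heavy atom and fill implicit hydrogens from standard valence (C 4, N 3, O 2, S 2, halogen 1); for lowercase aromatic atoms, an aromatic c carries 1 H when it has two neighbours and 0 H with three, and aromatic n carries 0 H:
  atom 1: C, bond orders sum to 1 (valence 4) → 3 H
  atom 2: O, bond orders sum to 2 (valence 2) → 0 H
  atom 3: aromatic c, 3 neighbours → 0 H
  atom 4: aromatic c, 2 neighbours → 1 H
  atom 5: aromatic c, 2 neighbours → 1 H
  atom 6: aromatic c, 2 neighbours → 1 H
  atom 7: aromatic c, 2 neighbours → 1 H
  atom 8: aromatic c, 3 neighbours → 0 H
  atom 9: aromatic c, 3 neighbours → 0 H
  atom 10: aromatic c, 2 neighbours → 1 H
  atom 11: aromatic c, 2 neighbours → 1 H
  atom 12: aromatic c, 2 neighbours → 1 H
  atom 13: aromatic c, 2 neighbours → 1 H
  atom 14: aromatic c, 2 neighbours → 1 H
Total hydrogens: 12.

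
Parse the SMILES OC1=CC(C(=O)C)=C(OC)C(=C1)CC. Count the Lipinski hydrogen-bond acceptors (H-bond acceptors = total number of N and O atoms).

N atoms: 0; O atoms: 3.
Lipinski HBA = 0 + 3 = 3.

3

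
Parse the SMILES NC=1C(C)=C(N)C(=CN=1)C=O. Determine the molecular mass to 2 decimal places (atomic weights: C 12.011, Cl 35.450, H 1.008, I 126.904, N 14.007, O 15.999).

First, the molecular formula is C7H9N3O (counting implicit H from valence).
  C: 7 × 12.011 = 84.077
  H: 9 × 1.008 = 9.072
  N: 3 × 14.007 = 42.021
  O: 1 × 15.999 = 15.999
Sum: 7×12.011 + 9×1.008 + 3×14.007 + 1×15.999 = 151.169 → 151.17 g/mol.

151.17 g/mol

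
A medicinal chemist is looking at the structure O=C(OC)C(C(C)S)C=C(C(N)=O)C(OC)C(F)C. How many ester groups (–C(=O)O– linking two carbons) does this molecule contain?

1

The ester motif appears at heavy-atom position 2 in the SMILES.
Other groups present: 1 alkene, 1 amide, 1 ether, 1 thiol.
Ester count: 1.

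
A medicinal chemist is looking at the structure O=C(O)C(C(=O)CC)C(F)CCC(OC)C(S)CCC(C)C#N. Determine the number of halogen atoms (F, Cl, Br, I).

1

Halogen atoms appear at heavy-atom position 10 (1×F).
Other groups present: 1 carboxylic acid, 1 ether, 1 ketone, 1 nitrile, 1 thiol.
Halogen count: 1.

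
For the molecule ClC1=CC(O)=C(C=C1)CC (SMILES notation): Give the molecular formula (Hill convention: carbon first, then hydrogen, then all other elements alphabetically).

C8H9ClO

Walk through each heavy atom and fill implicit hydrogens from standard valence (C 4, N 3, O 2, S 2, halogen 1):
  atom 1: Cl (halogen, monovalent) → 0 H
  atom 2: C, bond orders sum to 4 (valence 4) → 0 H
  atom 3: C, bond orders sum to 3 (valence 4) → 1 H
  atom 4: C, bond orders sum to 4 (valence 4) → 0 H
  atom 5: O, bond orders sum to 1 (valence 2) → 1 H
  atom 6: C, bond orders sum to 4 (valence 4) → 0 H
  atom 7: C, bond orders sum to 3 (valence 4) → 1 H
  atom 8: C, bond orders sum to 3 (valence 4) → 1 H
  atom 9: C, bond orders sum to 2 (valence 4) → 2 H
  atom 10: C, bond orders sum to 1 (valence 4) → 3 H
Totals → C:8, H:9, Cl:1, O:1.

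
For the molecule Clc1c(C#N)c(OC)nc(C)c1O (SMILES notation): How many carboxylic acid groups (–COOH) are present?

0

Scan the SMILES for the carboxylic acid motif — none present.
Groups that are present: 1 ether, 1 hydroxyl, 1 nitrile.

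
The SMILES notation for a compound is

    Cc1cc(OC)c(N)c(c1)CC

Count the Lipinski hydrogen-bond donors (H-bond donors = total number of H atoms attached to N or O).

2

Donors: find every N or O and count the H atoms it carries.
  atom 5 (O): bond orders sum to 2 → 0 H
  atom 8 (N): bond orders sum to 1 → 2 H
Lipinski HBD = 2.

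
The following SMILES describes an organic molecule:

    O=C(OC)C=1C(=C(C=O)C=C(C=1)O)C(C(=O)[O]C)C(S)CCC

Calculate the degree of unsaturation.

7

Degree of unsaturation = (number of rings) + (number of π bonds).
Ring closures in the SMILES: 1.
π bonds: 6 double bonds (each 1 DoU) → 6 DoU from unsaturation.
Total DoU = 1 + 6 = 7.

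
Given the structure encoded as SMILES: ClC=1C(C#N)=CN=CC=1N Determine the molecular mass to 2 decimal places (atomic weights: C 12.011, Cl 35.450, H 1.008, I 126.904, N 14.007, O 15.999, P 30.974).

First, the molecular formula is C6H4ClN3 (counting implicit H from valence).
  C: 6 × 12.011 = 72.066
  Cl: 1 × 35.450 = 35.450
  H: 4 × 1.008 = 4.032
  N: 3 × 14.007 = 42.021
Sum: 6×12.011 + 1×35.450 + 4×1.008 + 3×14.007 = 153.569 → 153.57 g/mol.

153.57 g/mol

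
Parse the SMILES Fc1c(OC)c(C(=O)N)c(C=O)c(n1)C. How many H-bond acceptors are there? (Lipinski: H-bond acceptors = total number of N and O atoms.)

5

N atoms: 2; O atoms: 3.
Lipinski HBA = 2 + 3 = 5.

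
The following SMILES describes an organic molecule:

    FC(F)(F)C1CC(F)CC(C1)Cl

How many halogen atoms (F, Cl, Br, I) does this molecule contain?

5

Halogen atoms appear at heavy-atom positions 1, 3, 4, 8, 12 (1×Cl, 4×F).
Halogen count: 5.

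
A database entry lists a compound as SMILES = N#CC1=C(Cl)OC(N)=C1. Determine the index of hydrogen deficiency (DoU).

Degree of unsaturation = (number of rings) + (number of π bonds).
Ring closures in the SMILES: 1.
π bonds: 2 double bonds (each 1 DoU), 1 triple bond (each 2 DoU) → 4 DoU from unsaturation.
Total DoU = 1 + 4 = 5.

5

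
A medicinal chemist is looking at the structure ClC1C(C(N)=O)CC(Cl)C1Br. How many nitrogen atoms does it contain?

Scan the SMILES for N atoms (remember two-letter symbols like Cl and Br are single atoms).
Nitrogen count: 1.

1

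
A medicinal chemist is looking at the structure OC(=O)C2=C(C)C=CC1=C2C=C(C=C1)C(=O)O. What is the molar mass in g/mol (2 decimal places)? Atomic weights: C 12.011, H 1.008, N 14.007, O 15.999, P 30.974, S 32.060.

First, the molecular formula is C13H10O4 (counting implicit H from valence).
  C: 13 × 12.011 = 156.143
  H: 10 × 1.008 = 10.080
  O: 4 × 15.999 = 63.996
Sum: 13×12.011 + 10×1.008 + 4×15.999 = 230.219 → 230.22 g/mol.

230.22 g/mol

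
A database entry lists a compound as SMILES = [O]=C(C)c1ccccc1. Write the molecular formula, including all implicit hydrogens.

C8H8O

Walk through each heavy atom and fill implicit hydrogens from standard valence (C 4, N 3, O 2, S 2, halogen 1); for lowercase aromatic atoms, an aromatic c carries 1 H when it has two neighbours and 0 H with three, and aromatic n carries 0 H:
  atom 1: O with explicit H count 0
  atom 2: C, bond orders sum to 4 (valence 4) → 0 H
  atom 3: C, bond orders sum to 1 (valence 4) → 3 H
  atom 4: aromatic c, 3 neighbours → 0 H
  atom 5: aromatic c, 2 neighbours → 1 H
  atom 6: aromatic c, 2 neighbours → 1 H
  atom 7: aromatic c, 2 neighbours → 1 H
  atom 8: aromatic c, 2 neighbours → 1 H
  atom 9: aromatic c, 2 neighbours → 1 H
Totals → C:8, H:8, O:1.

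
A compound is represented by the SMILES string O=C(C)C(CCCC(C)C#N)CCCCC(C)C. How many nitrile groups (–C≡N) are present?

The nitrile motif appears at heavy-atom position 10 in the SMILES.
Other groups present: 1 ketone.
Nitrile count: 1.

1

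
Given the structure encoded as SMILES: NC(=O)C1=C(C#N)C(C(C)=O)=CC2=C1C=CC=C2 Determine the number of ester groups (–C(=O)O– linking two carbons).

Scan the SMILES for the ester motif — none present.
Groups that are present: 1 amide, 1 ketone, 1 nitrile.

0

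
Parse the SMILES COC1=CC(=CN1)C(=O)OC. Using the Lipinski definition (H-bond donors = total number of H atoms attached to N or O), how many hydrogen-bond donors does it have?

1

Donors: find every N or O and count the H atoms it carries.
  atom 2 (O): bond orders sum to 2 → 0 H
  atom 7 (N): bond orders sum to 2 → 1 H
  atom 9 (O): bond orders sum to 2 → 0 H
  atom 10 (O): bond orders sum to 2 → 0 H
Lipinski HBD = 1.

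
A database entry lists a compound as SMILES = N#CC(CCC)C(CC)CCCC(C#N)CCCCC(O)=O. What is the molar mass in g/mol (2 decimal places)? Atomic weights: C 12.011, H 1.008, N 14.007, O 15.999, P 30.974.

306.45 g/mol

First, the molecular formula is C18H30N2O2 (counting implicit H from valence).
  C: 18 × 12.011 = 216.198
  H: 30 × 1.008 = 30.240
  N: 2 × 14.007 = 28.014
  O: 2 × 15.999 = 31.998
Sum: 18×12.011 + 30×1.008 + 2×14.007 + 2×15.999 = 306.450 → 306.45 g/mol.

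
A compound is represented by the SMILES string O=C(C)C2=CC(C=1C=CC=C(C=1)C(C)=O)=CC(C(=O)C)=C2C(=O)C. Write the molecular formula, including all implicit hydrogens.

C20H18O4

Walk through each heavy atom and fill implicit hydrogens from standard valence (C 4, N 3, O 2, S 2, halogen 1):
  atom 1: O, bond orders sum to 2 (valence 2) → 0 H
  atom 2: C, bond orders sum to 4 (valence 4) → 0 H
  atom 3: C, bond orders sum to 1 (valence 4) → 3 H
  atom 4: C, bond orders sum to 4 (valence 4) → 0 H
  atom 5: C, bond orders sum to 3 (valence 4) → 1 H
  atom 6: C, bond orders sum to 4 (valence 4) → 0 H
  atom 7: C, bond orders sum to 4 (valence 4) → 0 H
  atom 8: C, bond orders sum to 3 (valence 4) → 1 H
  atom 9: C, bond orders sum to 3 (valence 4) → 1 H
  atom 10: C, bond orders sum to 3 (valence 4) → 1 H
  atom 11: C, bond orders sum to 4 (valence 4) → 0 H
  atom 12: C, bond orders sum to 3 (valence 4) → 1 H
  atom 13: C, bond orders sum to 4 (valence 4) → 0 H
  atom 14: C, bond orders sum to 1 (valence 4) → 3 H
  atom 15: O, bond orders sum to 2 (valence 2) → 0 H
  atom 16: C, bond orders sum to 3 (valence 4) → 1 H
  atom 17: C, bond orders sum to 4 (valence 4) → 0 H
  atom 18: C, bond orders sum to 4 (valence 4) → 0 H
  atom 19: O, bond orders sum to 2 (valence 2) → 0 H
  atom 20: C, bond orders sum to 1 (valence 4) → 3 H
  atom 21: C, bond orders sum to 4 (valence 4) → 0 H
  atom 22: C, bond orders sum to 4 (valence 4) → 0 H
  atom 23: O, bond orders sum to 2 (valence 2) → 0 H
  atom 24: C, bond orders sum to 1 (valence 4) → 3 H
Totals → C:20, H:18, O:4.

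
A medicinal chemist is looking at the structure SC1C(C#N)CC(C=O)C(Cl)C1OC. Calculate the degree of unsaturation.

Degree of unsaturation = (number of rings) + (number of π bonds).
Ring closures in the SMILES: 1.
π bonds: 1 double bond (each 1 DoU), 1 triple bond (each 2 DoU) → 3 DoU from unsaturation.
Total DoU = 1 + 3 = 4.

4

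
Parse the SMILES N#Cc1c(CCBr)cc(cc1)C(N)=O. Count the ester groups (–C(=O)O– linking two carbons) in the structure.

0

Scan the SMILES for the ester motif — none present.
Groups that are present: 1 amide, 1 nitrile.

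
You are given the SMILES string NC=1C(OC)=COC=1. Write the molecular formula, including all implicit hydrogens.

Walk through each heavy atom and fill implicit hydrogens from standard valence (C 4, N 3, O 2, S 2, halogen 1):
  atom 1: N, bond orders sum to 1 (valence 3) → 2 H
  atom 2: C, bond orders sum to 4 (valence 4) → 0 H
  atom 3: C, bond orders sum to 4 (valence 4) → 0 H
  atom 4: O, bond orders sum to 2 (valence 2) → 0 H
  atom 5: C, bond orders sum to 1 (valence 4) → 3 H
  atom 6: C, bond orders sum to 3 (valence 4) → 1 H
  atom 7: O, bond orders sum to 2 (valence 2) → 0 H
  atom 8: C, bond orders sum to 3 (valence 4) → 1 H
Totals → C:5, H:7, N:1, O:2.

C5H7NO2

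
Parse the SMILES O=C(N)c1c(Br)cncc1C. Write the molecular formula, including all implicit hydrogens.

C7H7BrN2O

Walk through each heavy atom and fill implicit hydrogens from standard valence (C 4, N 3, O 2, S 2, halogen 1); for lowercase aromatic atoms, an aromatic c carries 1 H when it has two neighbours and 0 H with three, and aromatic n carries 0 H:
  atom 1: O, bond orders sum to 2 (valence 2) → 0 H
  atom 2: C, bond orders sum to 4 (valence 4) → 0 H
  atom 3: N, bond orders sum to 1 (valence 3) → 2 H
  atom 4: aromatic c, 3 neighbours → 0 H
  atom 5: aromatic c, 3 neighbours → 0 H
  atom 6: Br (halogen, monovalent) → 0 H
  atom 7: aromatic c, 2 neighbours → 1 H
  atom 8: aromatic n, 2 neighbours → 0 H
  atom 9: aromatic c, 2 neighbours → 1 H
  atom 10: aromatic c, 3 neighbours → 0 H
  atom 11: C, bond orders sum to 1 (valence 4) → 3 H
Totals → C:7, H:7, Br:1, N:2, O:1.
In Hill order: C7H7BrN2O.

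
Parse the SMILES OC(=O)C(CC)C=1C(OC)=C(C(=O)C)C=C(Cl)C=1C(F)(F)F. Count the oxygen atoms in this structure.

Scan the SMILES for O atoms (remember two-letter symbols like Cl and Br are single atoms).
Oxygen count: 4.

4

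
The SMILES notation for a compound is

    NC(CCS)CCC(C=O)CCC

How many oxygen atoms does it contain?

1

Scan the SMILES for O atoms (remember two-letter symbols like Cl and Br are single atoms).
Oxygen count: 1.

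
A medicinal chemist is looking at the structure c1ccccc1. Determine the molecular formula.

Walk through each heavy atom and fill implicit hydrogens from standard valence (C 4, N 3, O 2, S 2, halogen 1); for lowercase aromatic atoms, an aromatic c carries 1 H when it has two neighbours and 0 H with three, and aromatic n carries 0 H:
  atom 1: aromatic c, 2 neighbours → 1 H
  atom 2: aromatic c, 2 neighbours → 1 H
  atom 3: aromatic c, 2 neighbours → 1 H
  atom 4: aromatic c, 2 neighbours → 1 H
  atom 5: aromatic c, 2 neighbours → 1 H
  atom 6: aromatic c, 2 neighbours → 1 H
Totals → C:6, H:6.

C6H6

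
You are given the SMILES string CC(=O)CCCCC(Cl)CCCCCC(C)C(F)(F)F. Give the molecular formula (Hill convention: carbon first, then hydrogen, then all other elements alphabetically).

C15H26ClF3O

Walk through each heavy atom and fill implicit hydrogens from standard valence (C 4, N 3, O 2, S 2, halogen 1):
  atom 1: C, bond orders sum to 1 (valence 4) → 3 H
  atom 2: C, bond orders sum to 4 (valence 4) → 0 H
  atom 3: O, bond orders sum to 2 (valence 2) → 0 H
  atom 4: C, bond orders sum to 2 (valence 4) → 2 H
  atom 5: C, bond orders sum to 2 (valence 4) → 2 H
  atom 6: C, bond orders sum to 2 (valence 4) → 2 H
  atom 7: C, bond orders sum to 2 (valence 4) → 2 H
  atom 8: C, bond orders sum to 3 (valence 4) → 1 H
  atom 9: Cl (halogen, monovalent) → 0 H
  atom 10: C, bond orders sum to 2 (valence 4) → 2 H
  atom 11: C, bond orders sum to 2 (valence 4) → 2 H
  atom 12: C, bond orders sum to 2 (valence 4) → 2 H
  atom 13: C, bond orders sum to 2 (valence 4) → 2 H
  atom 14: C, bond orders sum to 2 (valence 4) → 2 H
  atom 15: C, bond orders sum to 3 (valence 4) → 1 H
  atom 16: C, bond orders sum to 1 (valence 4) → 3 H
  atom 17: C, bond orders sum to 4 (valence 4) → 0 H
  atom 18: F (halogen, monovalent) → 0 H
  atom 19: F (halogen, monovalent) → 0 H
  atom 20: F (halogen, monovalent) → 0 H
Totals → C:15, H:26, Cl:1, F:3, O:1.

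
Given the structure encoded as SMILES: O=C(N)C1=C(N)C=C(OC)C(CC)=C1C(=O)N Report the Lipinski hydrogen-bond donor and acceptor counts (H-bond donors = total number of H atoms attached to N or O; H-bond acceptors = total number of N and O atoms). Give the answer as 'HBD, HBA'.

6, 6

Donors: find every N or O and count the H atoms it carries.
  atom 1 (O): bond orders sum to 2 → 0 H
  atom 3 (N): bond orders sum to 1 → 2 H
  atom 6 (N): bond orders sum to 1 → 2 H
  atom 9 (O): bond orders sum to 2 → 0 H
  atom 16 (O): bond orders sum to 2 → 0 H
  atom 17 (N): bond orders sum to 1 → 2 H
Lipinski HBD = 6.
Acceptors: N atoms = 3, O atoms = 3 → HBA = 6.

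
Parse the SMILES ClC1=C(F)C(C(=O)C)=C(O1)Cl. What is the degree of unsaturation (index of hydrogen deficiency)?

Molecular formula: C6H3Cl2FO2.
DoU = (2C + 2 + N − H − X) / 2, where X is the halogen count and O/S are ignored.
    = (2·6 + 2 + 0 − 3 − 3) / 2 = 8 / 2 = 4.

4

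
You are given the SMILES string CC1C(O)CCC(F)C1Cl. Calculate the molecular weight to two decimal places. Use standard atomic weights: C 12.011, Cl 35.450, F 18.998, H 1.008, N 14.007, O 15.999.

166.62 g/mol

First, the molecular formula is C7H12ClFO (counting implicit H from valence).
  C: 7 × 12.011 = 84.077
  Cl: 1 × 35.450 = 35.450
  F: 1 × 18.998 = 18.998
  H: 12 × 1.008 = 12.096
  O: 1 × 15.999 = 15.999
Sum: 7×12.011 + 1×35.450 + 1×18.998 + 12×1.008 + 1×15.999 = 166.620 → 166.62 g/mol.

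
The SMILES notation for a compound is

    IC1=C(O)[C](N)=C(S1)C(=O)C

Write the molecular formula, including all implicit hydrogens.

Walk through each heavy atom and fill implicit hydrogens from standard valence (C 4, N 3, O 2, S 2, halogen 1):
  atom 1: I (halogen, monovalent) → 0 H
  atom 2: C, bond orders sum to 4 (valence 4) → 0 H
  atom 3: C, bond orders sum to 4 (valence 4) → 0 H
  atom 4: O, bond orders sum to 1 (valence 2) → 1 H
  atom 5: C with explicit H count 0
  atom 6: N, bond orders sum to 1 (valence 3) → 2 H
  atom 7: C, bond orders sum to 4 (valence 4) → 0 H
  atom 8: S, bond orders sum to 2 (valence 2) → 0 H
  atom 9: C, bond orders sum to 4 (valence 4) → 0 H
  atom 10: O, bond orders sum to 2 (valence 2) → 0 H
  atom 11: C, bond orders sum to 1 (valence 4) → 3 H
Totals → C:6, H:6, I:1, N:1, O:2, S:1.
In Hill order: C6H6INO2S.

C6H6INO2S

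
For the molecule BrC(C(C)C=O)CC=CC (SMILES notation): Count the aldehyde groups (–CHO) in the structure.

The aldehyde motif appears at heavy-atom position 5 in the SMILES.
Other groups present: 1 alkene.
Aldehyde count: 1.

1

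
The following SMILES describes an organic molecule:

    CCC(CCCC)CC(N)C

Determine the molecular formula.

C10H23N

Walk through each heavy atom and fill implicit hydrogens from standard valence (C 4, N 3, O 2, S 2, halogen 1):
  atom 1: C, bond orders sum to 1 (valence 4) → 3 H
  atom 2: C, bond orders sum to 2 (valence 4) → 2 H
  atom 3: C, bond orders sum to 3 (valence 4) → 1 H
  atom 4: C, bond orders sum to 2 (valence 4) → 2 H
  atom 5: C, bond orders sum to 2 (valence 4) → 2 H
  atom 6: C, bond orders sum to 2 (valence 4) → 2 H
  atom 7: C, bond orders sum to 1 (valence 4) → 3 H
  atom 8: C, bond orders sum to 2 (valence 4) → 2 H
  atom 9: C, bond orders sum to 3 (valence 4) → 1 H
  atom 10: N, bond orders sum to 1 (valence 3) → 2 H
  atom 11: C, bond orders sum to 1 (valence 4) → 3 H
Totals → C:10, H:23, N:1.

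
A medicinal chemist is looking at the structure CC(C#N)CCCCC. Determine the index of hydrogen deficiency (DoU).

Molecular formula: C8H15N.
DoU = (2C + 2 + N − H − X) / 2, where X is the halogen count and O/S are ignored.
    = (2·8 + 2 + 1 − 15 − 0) / 2 = 4 / 2 = 2.

2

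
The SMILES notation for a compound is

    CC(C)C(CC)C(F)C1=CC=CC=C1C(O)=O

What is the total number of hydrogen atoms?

19

Walk through each heavy atom and fill implicit hydrogens from standard valence (C 4, N 3, O 2, S 2, halogen 1):
  atom 1: C, bond orders sum to 1 (valence 4) → 3 H
  atom 2: C, bond orders sum to 3 (valence 4) → 1 H
  atom 3: C, bond orders sum to 1 (valence 4) → 3 H
  atom 4: C, bond orders sum to 3 (valence 4) → 1 H
  atom 5: C, bond orders sum to 2 (valence 4) → 2 H
  atom 6: C, bond orders sum to 1 (valence 4) → 3 H
  atom 7: C, bond orders sum to 3 (valence 4) → 1 H
  atom 8: F (halogen, monovalent) → 0 H
  atom 9: C, bond orders sum to 4 (valence 4) → 0 H
  atom 10: C, bond orders sum to 3 (valence 4) → 1 H
  atom 11: C, bond orders sum to 3 (valence 4) → 1 H
  atom 12: C, bond orders sum to 3 (valence 4) → 1 H
  atom 13: C, bond orders sum to 3 (valence 4) → 1 H
  atom 14: C, bond orders sum to 4 (valence 4) → 0 H
  atom 15: C, bond orders sum to 4 (valence 4) → 0 H
  atom 16: O, bond orders sum to 1 (valence 2) → 1 H
  atom 17: O, bond orders sum to 2 (valence 2) → 0 H
Total hydrogens: 19.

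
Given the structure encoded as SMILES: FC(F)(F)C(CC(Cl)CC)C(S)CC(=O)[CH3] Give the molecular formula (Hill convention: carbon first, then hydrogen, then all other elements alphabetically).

Walk through each heavy atom and fill implicit hydrogens from standard valence (C 4, N 3, O 2, S 2, halogen 1):
  atom 1: F (halogen, monovalent) → 0 H
  atom 2: C, bond orders sum to 4 (valence 4) → 0 H
  atom 3: F (halogen, monovalent) → 0 H
  atom 4: F (halogen, monovalent) → 0 H
  atom 5: C, bond orders sum to 3 (valence 4) → 1 H
  atom 6: C, bond orders sum to 2 (valence 4) → 2 H
  atom 7: C, bond orders sum to 3 (valence 4) → 1 H
  atom 8: Cl (halogen, monovalent) → 0 H
  atom 9: C, bond orders sum to 2 (valence 4) → 2 H
  atom 10: C, bond orders sum to 1 (valence 4) → 3 H
  atom 11: C, bond orders sum to 3 (valence 4) → 1 H
  atom 12: S, bond orders sum to 1 (valence 2) → 1 H
  atom 13: C, bond orders sum to 2 (valence 4) → 2 H
  atom 14: C, bond orders sum to 4 (valence 4) → 0 H
  atom 15: O, bond orders sum to 2 (valence 2) → 0 H
  atom 16: C with explicit H count 3
Totals → C:10, H:16, Cl:1, F:3, O:1, S:1.

C10H16ClF3OS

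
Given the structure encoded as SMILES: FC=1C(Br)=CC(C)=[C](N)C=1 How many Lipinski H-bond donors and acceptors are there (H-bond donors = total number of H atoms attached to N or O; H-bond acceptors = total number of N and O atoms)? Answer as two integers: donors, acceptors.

Donors: find every N or O and count the H atoms it carries.
  atom 9 (N): bond orders sum to 1 → 2 H
Lipinski HBD = 2.
Acceptors: N atoms = 1, O atoms = 0 → HBA = 1.

2, 1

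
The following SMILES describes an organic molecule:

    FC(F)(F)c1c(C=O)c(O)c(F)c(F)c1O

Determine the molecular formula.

Walk through each heavy atom and fill implicit hydrogens from standard valence (C 4, N 3, O 2, S 2, halogen 1); for lowercase aromatic atoms, an aromatic c carries 1 H when it has two neighbours and 0 H with three, and aromatic n carries 0 H:
  atom 1: F (halogen, monovalent) → 0 H
  atom 2: C, bond orders sum to 4 (valence 4) → 0 H
  atom 3: F (halogen, monovalent) → 0 H
  atom 4: F (halogen, monovalent) → 0 H
  atom 5: aromatic c, 3 neighbours → 0 H
  atom 6: aromatic c, 3 neighbours → 0 H
  atom 7: C, bond orders sum to 3 (valence 4) → 1 H
  atom 8: O, bond orders sum to 2 (valence 2) → 0 H
  atom 9: aromatic c, 3 neighbours → 0 H
  atom 10: O, bond orders sum to 1 (valence 2) → 1 H
  atom 11: aromatic c, 3 neighbours → 0 H
  atom 12: F (halogen, monovalent) → 0 H
  atom 13: aromatic c, 3 neighbours → 0 H
  atom 14: F (halogen, monovalent) → 0 H
  atom 15: aromatic c, 3 neighbours → 0 H
  atom 16: O, bond orders sum to 1 (valence 2) → 1 H
Totals → C:8, H:3, F:5, O:3.

C8H3F5O3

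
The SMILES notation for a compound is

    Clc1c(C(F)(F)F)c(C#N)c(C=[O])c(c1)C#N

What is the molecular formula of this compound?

C10H2ClF3N2O

Walk through each heavy atom and fill implicit hydrogens from standard valence (C 4, N 3, O 2, S 2, halogen 1); for lowercase aromatic atoms, an aromatic c carries 1 H when it has two neighbours and 0 H with three, and aromatic n carries 0 H:
  atom 1: Cl (halogen, monovalent) → 0 H
  atom 2: aromatic c, 3 neighbours → 0 H
  atom 3: aromatic c, 3 neighbours → 0 H
  atom 4: C, bond orders sum to 4 (valence 4) → 0 H
  atom 5: F (halogen, monovalent) → 0 H
  atom 6: F (halogen, monovalent) → 0 H
  atom 7: F (halogen, monovalent) → 0 H
  atom 8: aromatic c, 3 neighbours → 0 H
  atom 9: C, bond orders sum to 4 (valence 4) → 0 H
  atom 10: N, bond orders sum to 3 (valence 3) → 0 H
  atom 11: aromatic c, 3 neighbours → 0 H
  atom 12: C, bond orders sum to 3 (valence 4) → 1 H
  atom 13: O with explicit H count 0
  atom 14: aromatic c, 3 neighbours → 0 H
  atom 15: aromatic c, 2 neighbours → 1 H
  atom 16: C, bond orders sum to 4 (valence 4) → 0 H
  atom 17: N, bond orders sum to 3 (valence 3) → 0 H
Totals → C:10, H:2, Cl:1, F:3, N:2, O:1.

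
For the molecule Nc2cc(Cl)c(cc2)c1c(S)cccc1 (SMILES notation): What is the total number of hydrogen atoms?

10

Walk through each heavy atom and fill implicit hydrogens from standard valence (C 4, N 3, O 2, S 2, halogen 1); for lowercase aromatic atoms, an aromatic c carries 1 H when it has two neighbours and 0 H with three, and aromatic n carries 0 H:
  atom 1: N, bond orders sum to 1 (valence 3) → 2 H
  atom 2: aromatic c, 3 neighbours → 0 H
  atom 3: aromatic c, 2 neighbours → 1 H
  atom 4: aromatic c, 3 neighbours → 0 H
  atom 5: Cl (halogen, monovalent) → 0 H
  atom 6: aromatic c, 3 neighbours → 0 H
  atom 7: aromatic c, 2 neighbours → 1 H
  atom 8: aromatic c, 2 neighbours → 1 H
  atom 9: aromatic c, 3 neighbours → 0 H
  atom 10: aromatic c, 3 neighbours → 0 H
  atom 11: S, bond orders sum to 1 (valence 2) → 1 H
  atom 12: aromatic c, 2 neighbours → 1 H
  atom 13: aromatic c, 2 neighbours → 1 H
  atom 14: aromatic c, 2 neighbours → 1 H
  atom 15: aromatic c, 2 neighbours → 1 H
Total hydrogens: 10.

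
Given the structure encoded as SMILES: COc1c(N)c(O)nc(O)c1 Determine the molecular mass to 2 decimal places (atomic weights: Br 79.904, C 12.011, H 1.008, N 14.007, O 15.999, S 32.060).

First, the molecular formula is C6H8N2O3 (counting implicit H from valence).
  C: 6 × 12.011 = 72.066
  H: 8 × 1.008 = 8.064
  N: 2 × 14.007 = 28.014
  O: 3 × 15.999 = 47.997
Sum: 6×12.011 + 8×1.008 + 2×14.007 + 3×15.999 = 156.141 → 156.14 g/mol.

156.14 g/mol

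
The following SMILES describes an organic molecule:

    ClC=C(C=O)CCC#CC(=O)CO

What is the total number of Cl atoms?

Scan the SMILES for Cl atoms (remember two-letter symbols like Cl and Br are single atoms).
Chlorine count: 1.

1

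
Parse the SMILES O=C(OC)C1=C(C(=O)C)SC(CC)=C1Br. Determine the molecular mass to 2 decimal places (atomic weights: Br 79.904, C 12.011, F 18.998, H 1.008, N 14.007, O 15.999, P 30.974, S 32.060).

First, the molecular formula is C10H11BrO3S (counting implicit H from valence).
  Br: 1 × 79.904 = 79.904
  C: 10 × 12.011 = 120.110
  H: 11 × 1.008 = 11.088
  O: 3 × 15.999 = 47.997
  S: 1 × 32.060 = 32.060
Sum: 1×79.904 + 10×12.011 + 11×1.008 + 3×15.999 + 1×32.060 = 291.159 → 291.16 g/mol.

291.16 g/mol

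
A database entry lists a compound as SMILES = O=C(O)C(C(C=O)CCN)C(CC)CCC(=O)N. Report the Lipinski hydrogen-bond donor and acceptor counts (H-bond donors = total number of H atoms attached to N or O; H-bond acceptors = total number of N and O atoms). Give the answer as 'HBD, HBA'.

Donors: find every N or O and count the H atoms it carries.
  atom 1 (O): bond orders sum to 2 → 0 H
  atom 3 (O): bond orders sum to 1 → 1 H
  atom 7 (O): bond orders sum to 2 → 0 H
  atom 10 (N): bond orders sum to 1 → 2 H
  atom 17 (O): bond orders sum to 2 → 0 H
  atom 18 (N): bond orders sum to 1 → 2 H
Lipinski HBD = 5.
Acceptors: N atoms = 2, O atoms = 4 → HBA = 6.

5, 6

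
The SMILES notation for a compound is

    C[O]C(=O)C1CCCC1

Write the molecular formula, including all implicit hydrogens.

C7H12O2

Walk through each heavy atom and fill implicit hydrogens from standard valence (C 4, N 3, O 2, S 2, halogen 1):
  atom 1: C, bond orders sum to 1 (valence 4) → 3 H
  atom 2: O with explicit H count 0
  atom 3: C, bond orders sum to 4 (valence 4) → 0 H
  atom 4: O, bond orders sum to 2 (valence 2) → 0 H
  atom 5: C, bond orders sum to 3 (valence 4) → 1 H
  atom 6: C, bond orders sum to 2 (valence 4) → 2 H
  atom 7: C, bond orders sum to 2 (valence 4) → 2 H
  atom 8: C, bond orders sum to 2 (valence 4) → 2 H
  atom 9: C, bond orders sum to 2 (valence 4) → 2 H
Totals → C:7, H:12, O:2.
In Hill order: C7H12O2.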